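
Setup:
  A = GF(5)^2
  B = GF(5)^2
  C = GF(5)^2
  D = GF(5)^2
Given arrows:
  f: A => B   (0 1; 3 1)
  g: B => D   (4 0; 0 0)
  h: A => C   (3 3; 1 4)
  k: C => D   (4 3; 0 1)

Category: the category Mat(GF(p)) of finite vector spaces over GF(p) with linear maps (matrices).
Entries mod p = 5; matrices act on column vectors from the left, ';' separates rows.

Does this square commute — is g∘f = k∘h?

1) trace f;g:
  e0=(1,0) f=>(0,3) g=>(0,0)
  e1=(0,1) f=>(1,1) g=>(4,0)
  result₁ = (0 4; 0 0)
2) trace h;k:
  e0=(1,0) h=>(3,1) k=>(0,1)
  e1=(0,1) h=>(3,4) k=>(4,4)
  result₂ = (0 4; 1 4)
Equal? differ; not commutative

Answer: DOES NOT COMMUTE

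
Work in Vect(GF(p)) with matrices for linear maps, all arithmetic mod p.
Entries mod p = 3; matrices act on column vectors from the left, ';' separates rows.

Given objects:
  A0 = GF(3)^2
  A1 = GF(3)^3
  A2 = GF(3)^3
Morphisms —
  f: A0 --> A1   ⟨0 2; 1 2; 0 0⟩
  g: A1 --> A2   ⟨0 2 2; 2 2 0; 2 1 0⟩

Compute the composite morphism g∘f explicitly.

Answer: ⟨2 1; 2 2; 1 0⟩

Derivation:
  e0=⟨1,0⟩ f-->⟨0,1,0⟩ g-->⟨2,2,1⟩
  e1=⟨0,1⟩ f-->⟨2,2,0⟩ g-->⟨1,2,0⟩
result: ⟨2 1; 2 2; 1 0⟩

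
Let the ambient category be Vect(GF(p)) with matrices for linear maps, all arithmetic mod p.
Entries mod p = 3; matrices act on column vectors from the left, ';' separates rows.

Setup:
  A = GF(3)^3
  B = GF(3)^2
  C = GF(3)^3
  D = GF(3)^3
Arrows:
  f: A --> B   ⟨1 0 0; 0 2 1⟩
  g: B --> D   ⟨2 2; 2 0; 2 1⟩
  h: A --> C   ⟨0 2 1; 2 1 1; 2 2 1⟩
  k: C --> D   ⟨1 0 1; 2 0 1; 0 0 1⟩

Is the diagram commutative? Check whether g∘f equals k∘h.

1) trace f;g:
  e0=[1,0,0] f-->[1,0] g-->[2,2,2]
  e1=[0,1,0] f-->[0,2] g-->[1,0,2]
  e2=[0,0,1] f-->[0,1] g-->[2,0,1]
  composite₁ = ⟨2 1 2; 2 0 0; 2 2 1⟩
2) trace h;k:
  e0=[1,0,0] h-->[0,2,2] k-->[2,2,2]
  e1=[0,1,0] h-->[2,1,2] k-->[1,0,2]
  e2=[0,0,1] h-->[1,1,1] k-->[2,0,1]
  composite₂ = ⟨2 1 2; 2 0 0; 2 2 1⟩
Equal? YES — commutes

Answer: COMMUTES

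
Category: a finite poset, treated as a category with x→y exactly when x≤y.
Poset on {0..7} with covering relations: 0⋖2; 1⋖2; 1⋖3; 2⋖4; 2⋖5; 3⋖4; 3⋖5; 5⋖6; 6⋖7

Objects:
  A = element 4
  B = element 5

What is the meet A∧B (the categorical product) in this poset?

Lower bounds of A=4 and B=5: {0,1,2,3}
  maximal lower bounds 2 and 3 are incomparable: neither 2<=3 nor 3<=2
→ no greatest lower bound exists

Answer: NO MEET EXISTS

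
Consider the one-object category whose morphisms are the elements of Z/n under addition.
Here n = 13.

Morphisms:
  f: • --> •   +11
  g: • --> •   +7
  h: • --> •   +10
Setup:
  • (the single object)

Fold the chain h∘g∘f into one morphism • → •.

  0 +11≡11 +7≡5 +10≡2  (mod 13)
composite: +2

Answer: +2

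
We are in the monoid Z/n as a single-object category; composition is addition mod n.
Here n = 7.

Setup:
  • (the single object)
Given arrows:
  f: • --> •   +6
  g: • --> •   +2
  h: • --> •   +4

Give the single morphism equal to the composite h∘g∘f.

Answer: +5

Work:
  0 +6≡6 +2≡1 +4≡5  (mod 7)
composite: +5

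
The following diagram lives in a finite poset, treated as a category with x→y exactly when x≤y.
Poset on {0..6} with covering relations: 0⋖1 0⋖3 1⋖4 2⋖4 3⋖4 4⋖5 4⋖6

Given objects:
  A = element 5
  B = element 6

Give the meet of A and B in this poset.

{x : x⊑A ∧ x⊑B} = {0,1,2,3,4}  (A=5, B=6)
  0 ⊑ 4
  1 ⊑ 4
  2 ⊑ 4
  3 ⊑ 4
  4 ⊑ 4
glb = 4

Answer: A∧B = 4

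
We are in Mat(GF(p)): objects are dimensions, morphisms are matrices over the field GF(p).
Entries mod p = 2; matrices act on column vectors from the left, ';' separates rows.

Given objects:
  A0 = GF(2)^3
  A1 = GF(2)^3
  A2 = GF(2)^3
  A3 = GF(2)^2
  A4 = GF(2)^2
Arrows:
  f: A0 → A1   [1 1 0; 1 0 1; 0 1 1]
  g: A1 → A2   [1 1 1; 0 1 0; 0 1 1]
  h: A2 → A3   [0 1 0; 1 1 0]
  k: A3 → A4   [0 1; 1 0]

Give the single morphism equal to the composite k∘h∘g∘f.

Answer: [1 0 1; 1 0 1]

Derivation:
  e0=⟨1,0,0⟩ f→⟨1,1,0⟩ g→⟨0,1,1⟩ h→⟨1,1⟩ k→⟨1,1⟩
  e1=⟨0,1,0⟩ f→⟨1,0,1⟩ g→⟨0,0,1⟩ h→⟨0,0⟩ k→⟨0,0⟩
  e2=⟨0,0,1⟩ f→⟨0,1,1⟩ g→⟨0,1,0⟩ h→⟨1,1⟩ k→⟨1,1⟩
composite: [1 0 1; 1 0 1]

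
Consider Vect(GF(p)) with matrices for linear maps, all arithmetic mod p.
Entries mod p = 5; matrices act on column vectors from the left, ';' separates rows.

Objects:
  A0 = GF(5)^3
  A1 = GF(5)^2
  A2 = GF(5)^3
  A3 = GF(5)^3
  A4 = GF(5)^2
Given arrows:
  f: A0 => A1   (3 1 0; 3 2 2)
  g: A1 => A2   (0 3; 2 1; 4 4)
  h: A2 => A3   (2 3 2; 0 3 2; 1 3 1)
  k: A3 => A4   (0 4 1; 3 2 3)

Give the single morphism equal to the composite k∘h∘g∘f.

  e0=[1,0,0] f=>[3,3] g=>[4,4,4] h=>[3,0,0] k=>[0,4]
  e1=[0,1,0] f=>[1,2] g=>[1,4,2] h=>[3,1,0] k=>[4,1]
  e2=[0,0,1] f=>[0,2] g=>[1,2,3] h=>[4,2,0] k=>[3,1]
composite: (0 4 3; 4 1 1)

Answer: (0 4 3; 4 1 1)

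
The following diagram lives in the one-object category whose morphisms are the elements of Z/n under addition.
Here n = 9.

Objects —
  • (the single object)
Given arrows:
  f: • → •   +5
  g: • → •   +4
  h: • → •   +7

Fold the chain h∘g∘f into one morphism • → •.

Answer: +7

Work:
  0 +5≡5 +4≡0 +7≡7  (mod 9)
result: +7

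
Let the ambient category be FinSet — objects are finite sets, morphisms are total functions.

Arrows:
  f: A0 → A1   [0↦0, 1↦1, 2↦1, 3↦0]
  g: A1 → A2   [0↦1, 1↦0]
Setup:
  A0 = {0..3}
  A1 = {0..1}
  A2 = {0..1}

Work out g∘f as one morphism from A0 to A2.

Answer: [0↦1, 1↦0, 2↦0, 3↦1]

Work:
  0 f→0 g→1
  1 f→1 g→0
  2 f→1 g→0
  3 f→0 g→1
result: [0↦1, 1↦0, 2↦0, 3↦1]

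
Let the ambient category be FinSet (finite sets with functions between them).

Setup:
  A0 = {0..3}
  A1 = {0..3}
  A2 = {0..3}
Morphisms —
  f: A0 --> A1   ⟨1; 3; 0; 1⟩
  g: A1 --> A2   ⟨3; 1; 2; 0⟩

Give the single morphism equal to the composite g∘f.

Answer: ⟨1; 0; 3; 1⟩

Trace:
  0 f-->1 g-->1
  1 f-->3 g-->0
  2 f-->0 g-->3
  3 f-->1 g-->1
⟦path⟧: ⟨1; 0; 3; 1⟩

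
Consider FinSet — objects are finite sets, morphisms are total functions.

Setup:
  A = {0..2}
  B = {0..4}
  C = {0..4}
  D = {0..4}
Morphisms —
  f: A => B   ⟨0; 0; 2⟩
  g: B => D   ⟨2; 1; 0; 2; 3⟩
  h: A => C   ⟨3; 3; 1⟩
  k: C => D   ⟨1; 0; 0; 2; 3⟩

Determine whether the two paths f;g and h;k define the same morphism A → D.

Path 1 = f;g:
  0 f=>0 g=>2
  1 f=>0 g=>2
  2 f=>2 g=>0
  result₁ = ⟨2; 2; 0⟩
Path 2 = h;k:
  0 h=>3 k=>2
  1 h=>3 k=>2
  2 h=>1 k=>0
  result₂ = ⟨2; 2; 0⟩
Equal? equal; square commutes

Answer: COMMUTES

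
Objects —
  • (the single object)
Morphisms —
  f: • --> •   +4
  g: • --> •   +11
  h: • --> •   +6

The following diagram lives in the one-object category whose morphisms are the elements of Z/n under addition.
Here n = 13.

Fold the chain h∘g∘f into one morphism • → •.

  0 +4≡4 +11≡2 +6≡8  (mod 13)
composite: +8

Answer: +8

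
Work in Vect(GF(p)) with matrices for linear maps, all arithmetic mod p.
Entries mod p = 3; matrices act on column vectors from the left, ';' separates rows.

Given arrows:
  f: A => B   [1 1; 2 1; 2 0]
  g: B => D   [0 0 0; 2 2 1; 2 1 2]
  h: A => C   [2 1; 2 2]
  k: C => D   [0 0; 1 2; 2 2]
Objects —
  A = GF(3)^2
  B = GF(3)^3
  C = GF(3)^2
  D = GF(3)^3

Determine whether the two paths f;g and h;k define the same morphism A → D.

Answer: DOES NOT COMMUTE

Work:
Along f;g (path 1):
  e0=⟨1,0⟩ f=>⟨1,2,2⟩ g=>⟨0,2,2⟩
  e1=⟨0,1⟩ f=>⟨1,1,0⟩ g=>⟨0,1,0⟩
  composite₁ = [0 0; 2 1; 2 0]
Along h;k (path 2):
  e0=⟨1,0⟩ h=>⟨2,2⟩ k=>⟨0,0,2⟩
  e1=⟨0,1⟩ h=>⟨1,2⟩ k=>⟨0,2,0⟩
  composite₂ = [0 0; 0 2; 2 0]
Equal? NO — does not commute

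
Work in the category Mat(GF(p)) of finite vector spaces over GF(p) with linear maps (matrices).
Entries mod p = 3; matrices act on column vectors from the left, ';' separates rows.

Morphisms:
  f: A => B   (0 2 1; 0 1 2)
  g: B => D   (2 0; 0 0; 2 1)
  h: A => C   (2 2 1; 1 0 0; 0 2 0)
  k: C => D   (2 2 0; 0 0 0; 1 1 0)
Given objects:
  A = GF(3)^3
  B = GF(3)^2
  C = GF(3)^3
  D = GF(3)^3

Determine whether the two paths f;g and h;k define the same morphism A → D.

Answer: COMMUTES

Derivation:
1) trace f;g:
  e0=[1,0,0] f=>[0,0] g=>[0,0,0]
  e1=[0,1,0] f=>[2,1] g=>[1,0,2]
  e2=[0,0,1] f=>[1,2] g=>[2,0,1]
  ⟦path⟧₁ = (0 1 2; 0 0 0; 0 2 1)
2) trace h;k:
  e0=[1,0,0] h=>[2,1,0] k=>[0,0,0]
  e1=[0,1,0] h=>[2,0,2] k=>[1,0,2]
  e2=[0,0,1] h=>[1,0,0] k=>[2,0,1]
  ⟦path⟧₂ = (0 1 2; 0 0 0; 0 2 1)
Equal? YES — commutes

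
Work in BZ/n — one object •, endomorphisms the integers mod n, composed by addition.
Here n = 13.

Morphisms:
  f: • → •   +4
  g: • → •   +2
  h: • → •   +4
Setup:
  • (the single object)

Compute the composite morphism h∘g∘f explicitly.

Answer: +10

Work:
  0 +4≡4 +2≡6 +4≡10  (mod 13)
⟦path⟧: +10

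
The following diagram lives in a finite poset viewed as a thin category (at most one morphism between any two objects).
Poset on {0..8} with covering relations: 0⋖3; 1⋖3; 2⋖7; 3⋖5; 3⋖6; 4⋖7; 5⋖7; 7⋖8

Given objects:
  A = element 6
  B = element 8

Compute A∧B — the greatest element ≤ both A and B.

Common predecessors of 6,8: {0,1,3}
  0 <= 3
  1 <= 3
  3 <= 3
glb = 3

Answer: A∧B = 3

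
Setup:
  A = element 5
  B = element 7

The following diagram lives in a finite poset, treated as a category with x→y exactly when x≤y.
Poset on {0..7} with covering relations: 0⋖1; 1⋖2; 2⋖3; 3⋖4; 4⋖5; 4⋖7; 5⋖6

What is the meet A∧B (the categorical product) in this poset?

Lower bounds of A=5 and B=7: {0,1,2,3,4}
  0 ⊑ 4
  1 ⊑ 4
  2 ⊑ 4
  3 ⊑ 4
  4 ⊑ 4
glb = 4

Answer: A∧B = 4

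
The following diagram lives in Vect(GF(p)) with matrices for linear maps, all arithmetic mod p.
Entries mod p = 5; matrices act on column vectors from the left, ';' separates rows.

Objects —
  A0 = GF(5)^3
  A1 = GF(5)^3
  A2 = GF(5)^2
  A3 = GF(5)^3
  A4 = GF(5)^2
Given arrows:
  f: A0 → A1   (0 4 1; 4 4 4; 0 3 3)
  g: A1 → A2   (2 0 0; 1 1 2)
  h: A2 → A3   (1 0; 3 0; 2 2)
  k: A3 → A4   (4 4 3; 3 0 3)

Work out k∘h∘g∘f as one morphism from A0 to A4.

Answer: (4 0 0; 4 1 4)

Derivation:
  e0=(1,0,0) f→(0,4,0) g→(0,4) h→(0,0,3) k→(4,4)
  e1=(0,1,0) f→(4,4,3) g→(3,4) h→(3,4,4) k→(0,1)
  e2=(0,0,1) f→(1,4,3) g→(2,1) h→(2,1,1) k→(0,4)
composite: (4 0 0; 4 1 4)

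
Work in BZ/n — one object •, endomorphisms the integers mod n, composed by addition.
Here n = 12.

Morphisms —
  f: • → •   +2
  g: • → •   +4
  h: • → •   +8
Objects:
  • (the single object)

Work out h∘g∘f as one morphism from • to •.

  0 +2≡2 +4≡6 +8≡2  (mod 12)
composite: +2

Answer: +2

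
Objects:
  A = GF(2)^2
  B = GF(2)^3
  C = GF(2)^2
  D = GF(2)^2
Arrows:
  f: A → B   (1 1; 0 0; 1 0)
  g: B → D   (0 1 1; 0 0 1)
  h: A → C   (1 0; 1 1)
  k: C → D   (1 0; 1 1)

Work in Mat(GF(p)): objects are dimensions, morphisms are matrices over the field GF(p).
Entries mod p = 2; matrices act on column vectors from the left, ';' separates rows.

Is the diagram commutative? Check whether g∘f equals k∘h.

Answer: DOES NOT COMMUTE

Trace:
1) trace f;g:
  e0=[1,0] f→[1,0,1] g→[1,1]
  e1=[0,1] f→[1,0,0] g→[0,0]
  ⟦path⟧₁ = (1 0; 1 0)
2) trace h;k:
  e0=[1,0] h→[1,1] k→[1,0]
  e1=[0,1] h→[0,1] k→[0,1]
  ⟦path⟧₂ = (1 0; 0 1)
Equal? NO — does not commute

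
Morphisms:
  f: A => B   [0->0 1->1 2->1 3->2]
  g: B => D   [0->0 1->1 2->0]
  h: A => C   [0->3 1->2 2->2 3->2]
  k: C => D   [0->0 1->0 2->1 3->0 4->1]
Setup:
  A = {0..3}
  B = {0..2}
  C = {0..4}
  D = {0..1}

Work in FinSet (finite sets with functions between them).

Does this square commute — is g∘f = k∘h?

Path 1 = f;g:
  0 f=>0 g=>0
  1 f=>1 g=>1
  2 f=>1 g=>1
  3 f=>2 g=>0
  result₁ = [0->0 1->1 2->1 3->0]
Path 2 = h;k:
  0 h=>3 k=>0
  1 h=>2 k=>1
  2 h=>2 k=>1
  3 h=>2 k=>1
  result₂ = [0->0 1->1 2->1 3->1]
Equal? distinct morphisms ✗

Answer: DOES NOT COMMUTE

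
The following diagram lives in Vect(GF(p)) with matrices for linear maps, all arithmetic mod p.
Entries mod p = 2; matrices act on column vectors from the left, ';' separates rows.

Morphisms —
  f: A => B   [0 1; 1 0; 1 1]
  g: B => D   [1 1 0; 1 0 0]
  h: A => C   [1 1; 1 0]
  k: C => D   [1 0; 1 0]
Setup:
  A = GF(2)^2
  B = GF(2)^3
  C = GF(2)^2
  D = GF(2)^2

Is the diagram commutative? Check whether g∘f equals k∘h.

Answer: DOES NOT COMMUTE

Trace:
Path 1 = f;g:
  e0=[1,0] f=>[0,1,1] g=>[1,0]
  e1=[0,1] f=>[1,0,1] g=>[1,1]
  ⟦path⟧₁ = [1 1; 0 1]
Path 2 = h;k:
  e0=[1,0] h=>[1,1] k=>[1,1]
  e1=[0,1] h=>[1,0] k=>[1,1]
  ⟦path⟧₂ = [1 1; 1 1]
Equal? NO — does not commute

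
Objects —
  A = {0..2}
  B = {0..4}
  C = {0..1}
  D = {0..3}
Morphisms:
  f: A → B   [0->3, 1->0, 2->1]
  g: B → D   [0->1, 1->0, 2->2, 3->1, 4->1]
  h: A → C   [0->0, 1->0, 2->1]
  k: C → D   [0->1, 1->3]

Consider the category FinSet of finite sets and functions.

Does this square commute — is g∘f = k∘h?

Answer: DOES NOT COMMUTE

Work:
Path 1 = f;g:
  0 f→3 g→1
  1 f→0 g→1
  2 f→1 g→0
  composite₁ = [0->1, 1->1, 2->0]
Path 2 = h;k:
  0 h→0 k→1
  1 h→0 k→1
  2 h→1 k→3
  composite₂ = [0->1, 1->1, 2->3]
Equal? differ; not commutative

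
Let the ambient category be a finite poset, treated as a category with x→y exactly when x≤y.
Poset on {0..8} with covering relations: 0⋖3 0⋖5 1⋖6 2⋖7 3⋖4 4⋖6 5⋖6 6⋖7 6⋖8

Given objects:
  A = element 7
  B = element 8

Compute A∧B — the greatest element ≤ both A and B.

{x : x<=A ∧ x<=B} = {0,1,3,4,5,6}  (A=7, B=8)
  0 <= 6
  1 <= 6
  3 <= 6
  4 <= 6
  5 <= 6
  6 <= 6
glb = 6

Answer: A∧B = 6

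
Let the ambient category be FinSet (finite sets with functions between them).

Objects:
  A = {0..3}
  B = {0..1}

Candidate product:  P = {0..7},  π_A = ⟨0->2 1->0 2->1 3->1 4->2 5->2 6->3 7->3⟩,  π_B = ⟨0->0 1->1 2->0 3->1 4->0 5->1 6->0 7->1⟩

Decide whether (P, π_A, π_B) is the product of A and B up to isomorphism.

|A|·|B| = 4·2 = 8;  |P| = 8
Check the pairing map k ↦ (π_A(k), π_B(k)):
  0 -> (2,0)
  1 -> (0,1)
  2 -> (1,0)
  3 -> (1,1)
  4 -> (2,0)  ✗ repeats pair of k=0
  5 -> (2,1)
  6 -> (3,0)
  7 -> (3,1)
distinct pairs in image: 7 / 8 needed
  → (2,0) hit at k=0 and k=4

Answer: NOT A VALID PRODUCT — duplicate pair at indices 4,0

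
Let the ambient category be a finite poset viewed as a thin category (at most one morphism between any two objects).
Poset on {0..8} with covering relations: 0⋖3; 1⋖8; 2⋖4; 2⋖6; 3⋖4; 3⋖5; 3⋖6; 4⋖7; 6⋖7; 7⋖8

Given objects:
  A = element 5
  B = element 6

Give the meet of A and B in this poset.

Answer: A∧B = 3

Derivation:
Lower bounds of A=5 and B=6: {0,3}
  0 <= 3
  3 <= 3
glb = 3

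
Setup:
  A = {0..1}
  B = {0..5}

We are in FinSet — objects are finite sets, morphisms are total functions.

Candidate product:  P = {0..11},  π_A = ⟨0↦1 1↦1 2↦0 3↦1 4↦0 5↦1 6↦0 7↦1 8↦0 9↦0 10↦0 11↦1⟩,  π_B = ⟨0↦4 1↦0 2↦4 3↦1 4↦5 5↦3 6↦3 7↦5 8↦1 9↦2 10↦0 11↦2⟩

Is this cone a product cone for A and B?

|A|·|B| = 2·6 = 12;  |P| = 12
Check the pairing map k ↦ (π_A(k), π_B(k)):
  0 ↦ (1,4)
  1 ↦ (1,0)
  2 ↦ (0,4)
  3 ↦ (1,1)
  4 ↦ (0,5)
  5 ↦ (1,3)
  6 ↦ (0,3)
  7 ↦ (1,5)
  8 ↦ (0,1)
  9 ↦ (0,2)
  10 ↦ (0,0)
  11 ↦ (1,2)
distinct pairs in image: 12 / 12 needed
  → bijection onto A×B; projections well-typed.

Answer: VALID PRODUCT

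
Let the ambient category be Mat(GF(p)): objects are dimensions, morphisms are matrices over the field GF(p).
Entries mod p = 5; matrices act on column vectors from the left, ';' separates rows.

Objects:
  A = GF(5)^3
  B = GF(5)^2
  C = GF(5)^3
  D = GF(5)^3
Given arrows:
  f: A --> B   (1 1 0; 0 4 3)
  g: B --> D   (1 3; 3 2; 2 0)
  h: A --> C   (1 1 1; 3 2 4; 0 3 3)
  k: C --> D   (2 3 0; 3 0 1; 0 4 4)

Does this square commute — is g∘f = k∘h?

Answer: DOES NOT COMMUTE

Trace:
1) trace f;g:
  e0=⟨1,0,0⟩ f-->⟨1,0⟩ g-->⟨1,3,2⟩
  e1=⟨0,1,0⟩ f-->⟨1,4⟩ g-->⟨3,1,2⟩
  e2=⟨0,0,1⟩ f-->⟨0,3⟩ g-->⟨4,1,0⟩
  ⟦path⟧₁ = (1 3 4; 3 1 1; 2 2 0)
2) trace h;k:
  e0=⟨1,0,0⟩ h-->⟨1,3,0⟩ k-->⟨1,3,2⟩
  e1=⟨0,1,0⟩ h-->⟨1,2,3⟩ k-->⟨3,1,0⟩
  e2=⟨0,0,1⟩ h-->⟨1,4,3⟩ k-->⟨4,1,3⟩
  ⟦path⟧₂ = (1 3 4; 3 1 1; 2 0 3)
Equal? distinct morphisms ✗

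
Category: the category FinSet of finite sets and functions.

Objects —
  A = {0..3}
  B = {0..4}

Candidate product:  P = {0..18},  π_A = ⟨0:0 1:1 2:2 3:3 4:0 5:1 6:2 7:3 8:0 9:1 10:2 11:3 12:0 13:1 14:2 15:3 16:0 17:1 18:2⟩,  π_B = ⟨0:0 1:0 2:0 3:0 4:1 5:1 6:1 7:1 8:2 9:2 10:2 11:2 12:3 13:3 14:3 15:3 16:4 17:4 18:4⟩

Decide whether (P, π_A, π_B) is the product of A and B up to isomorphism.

|A|·|B| = 4·5 = 20;  |P| = 19
  → cardinalities differ; no bijection possible.

Answer: NOT A VALID PRODUCT — |P|=19 ≠ |A|·|B|=20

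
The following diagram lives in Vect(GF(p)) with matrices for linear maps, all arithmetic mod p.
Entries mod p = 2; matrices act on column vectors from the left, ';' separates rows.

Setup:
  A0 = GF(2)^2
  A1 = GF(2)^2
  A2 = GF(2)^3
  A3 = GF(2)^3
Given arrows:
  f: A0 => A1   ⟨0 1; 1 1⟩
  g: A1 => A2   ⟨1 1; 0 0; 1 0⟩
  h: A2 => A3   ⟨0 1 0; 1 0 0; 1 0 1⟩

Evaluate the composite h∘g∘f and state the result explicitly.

  e0=⟨1,0⟩ f=>⟨0,1⟩ g=>⟨1,0,0⟩ h=>⟨0,1,1⟩
  e1=⟨0,1⟩ f=>⟨1,1⟩ g=>⟨0,0,1⟩ h=>⟨0,0,1⟩
composite: ⟨0 0; 1 0; 1 1⟩

Answer: ⟨0 0; 1 0; 1 1⟩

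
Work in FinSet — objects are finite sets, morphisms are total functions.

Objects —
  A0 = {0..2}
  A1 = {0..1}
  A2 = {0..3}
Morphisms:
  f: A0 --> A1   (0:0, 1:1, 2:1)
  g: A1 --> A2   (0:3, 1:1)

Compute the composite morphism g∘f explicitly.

Answer: (0:3, 1:1, 2:1)

Work:
  0 f-->0 g-->3
  1 f-->1 g-->1
  2 f-->1 g-->1
⟦path⟧: (0:3, 1:1, 2:1)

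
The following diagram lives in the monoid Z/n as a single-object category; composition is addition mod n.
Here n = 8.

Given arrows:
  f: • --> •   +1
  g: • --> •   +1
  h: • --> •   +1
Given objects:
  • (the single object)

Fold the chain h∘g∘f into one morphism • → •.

  0 +1≡1 +1≡2 +1≡3  (mod 8)
result: +3

Answer: +3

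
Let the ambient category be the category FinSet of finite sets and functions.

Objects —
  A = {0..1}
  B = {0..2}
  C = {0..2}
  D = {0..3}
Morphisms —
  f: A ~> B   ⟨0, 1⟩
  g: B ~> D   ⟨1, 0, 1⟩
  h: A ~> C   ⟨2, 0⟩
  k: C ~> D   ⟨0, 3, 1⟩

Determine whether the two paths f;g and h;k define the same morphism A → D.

Path 1 = f;g:
  0 f~>0 g~>1
  1 f~>1 g~>0
  ⟦path⟧₁ = ⟨1, 0⟩
Path 2 = h;k:
  0 h~>2 k~>1
  1 h~>0 k~>0
  ⟦path⟧₂ = ⟨1, 0⟩
Equal? YES — commutes

Answer: COMMUTES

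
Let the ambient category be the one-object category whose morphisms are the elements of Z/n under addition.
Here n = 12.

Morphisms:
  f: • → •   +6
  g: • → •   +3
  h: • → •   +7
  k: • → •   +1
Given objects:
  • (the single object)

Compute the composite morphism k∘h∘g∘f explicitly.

  0 +6≡6 +3≡9 +7≡4 +1≡5  (mod 12)
composite: +5

Answer: +5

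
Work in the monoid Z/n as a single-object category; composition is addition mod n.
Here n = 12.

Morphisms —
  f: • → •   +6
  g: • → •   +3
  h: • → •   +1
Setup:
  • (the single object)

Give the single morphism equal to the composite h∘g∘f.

  0 +6≡6 +3≡9 +1≡10  (mod 12)
⟦path⟧: +10

Answer: +10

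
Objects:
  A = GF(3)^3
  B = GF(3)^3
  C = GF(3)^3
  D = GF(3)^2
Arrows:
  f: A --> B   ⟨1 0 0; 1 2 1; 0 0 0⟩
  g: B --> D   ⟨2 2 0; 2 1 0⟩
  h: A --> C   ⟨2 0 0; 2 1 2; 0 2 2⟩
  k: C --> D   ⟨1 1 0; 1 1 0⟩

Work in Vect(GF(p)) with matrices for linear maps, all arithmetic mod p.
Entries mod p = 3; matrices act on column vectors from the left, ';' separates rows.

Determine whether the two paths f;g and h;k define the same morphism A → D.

1) trace f;g:
  e0=(1,0,0) f-->(1,1,0) g-->(1,0)
  e1=(0,1,0) f-->(0,2,0) g-->(1,2)
  e2=(0,0,1) f-->(0,1,0) g-->(2,1)
  composite₁ = ⟨1 1 2; 0 2 1⟩
2) trace h;k:
  e0=(1,0,0) h-->(2,2,0) k-->(1,1)
  e1=(0,1,0) h-->(0,1,2) k-->(1,1)
  e2=(0,0,1) h-->(0,2,2) k-->(2,2)
  composite₂ = ⟨1 1 2; 1 1 2⟩
Equal? distinct morphisms ✗

Answer: DOES NOT COMMUTE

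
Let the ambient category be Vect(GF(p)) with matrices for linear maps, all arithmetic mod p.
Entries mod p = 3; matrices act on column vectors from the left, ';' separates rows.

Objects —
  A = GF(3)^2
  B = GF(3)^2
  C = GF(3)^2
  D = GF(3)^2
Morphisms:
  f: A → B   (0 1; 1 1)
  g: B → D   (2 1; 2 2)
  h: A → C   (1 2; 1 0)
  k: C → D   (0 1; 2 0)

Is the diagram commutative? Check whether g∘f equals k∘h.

Answer: COMMUTES

Work:
Along f;g (path 1):
  e0=[1,0] f→[0,1] g→[1,2]
  e1=[0,1] f→[1,1] g→[0,1]
  composite₁ = (1 0; 2 1)
Along h;k (path 2):
  e0=[1,0] h→[1,1] k→[1,2]
  e1=[0,1] h→[2,0] k→[0,1]
  composite₂ = (1 0; 2 1)
Equal? YES — commutes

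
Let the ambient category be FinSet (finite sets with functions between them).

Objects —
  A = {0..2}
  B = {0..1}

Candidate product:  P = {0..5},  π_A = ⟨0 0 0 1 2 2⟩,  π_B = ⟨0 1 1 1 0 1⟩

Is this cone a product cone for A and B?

|A|·|B| = 3·2 = 6;  |P| = 6
Check the pairing map k ↦ (π_A(k), π_B(k)):
  0 : (0,0)
  1 : (0,1)
  2 : (0,1)  ✗ repeats pair of k=1
  3 : (1,1)
  4 : (2,0)
  5 : (2,1)
distinct pairs in image: 5 / 6 needed
  → (0,1) hit at k=1 and k=2

Answer: NOT A VALID PRODUCT — duplicate pair at indices 1,2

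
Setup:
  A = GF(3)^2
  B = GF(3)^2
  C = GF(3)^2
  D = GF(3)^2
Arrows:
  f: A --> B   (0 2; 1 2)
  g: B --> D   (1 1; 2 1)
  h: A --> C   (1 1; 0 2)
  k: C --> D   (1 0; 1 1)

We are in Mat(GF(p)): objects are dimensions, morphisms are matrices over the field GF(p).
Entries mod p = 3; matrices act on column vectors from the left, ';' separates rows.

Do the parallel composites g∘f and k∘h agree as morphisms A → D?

1) trace f;g:
  e0=(1,0) f-->(0,1) g-->(1,1)
  e1=(0,1) f-->(2,2) g-->(1,0)
  composite₁ = (1 1; 1 0)
2) trace h;k:
  e0=(1,0) h-->(1,0) k-->(1,1)
  e1=(0,1) h-->(1,2) k-->(1,0)
  composite₂ = (1 1; 1 0)
Equal? YES — commutes

Answer: COMMUTES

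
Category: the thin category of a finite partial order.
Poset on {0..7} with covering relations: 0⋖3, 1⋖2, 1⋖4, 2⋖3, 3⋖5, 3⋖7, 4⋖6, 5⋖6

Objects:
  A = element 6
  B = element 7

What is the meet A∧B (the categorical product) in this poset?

Answer: A∧B = 3

Work:
{x : x⊑A ∧ x⊑B} = {0,1,2,3}  (A=6, B=7)
  0 ⊑ 3
  1 ⊑ 3
  2 ⊑ 3
  3 ⊑ 3
glb = 3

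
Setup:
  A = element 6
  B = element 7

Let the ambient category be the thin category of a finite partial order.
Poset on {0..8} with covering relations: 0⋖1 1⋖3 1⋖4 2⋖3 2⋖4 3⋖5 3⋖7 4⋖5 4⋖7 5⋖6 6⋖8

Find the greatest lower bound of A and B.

Answer: NO MEET EXISTS

Derivation:
Common predecessors of 6,7: {0,1,2,3,4}
  maximal lower bounds 3 and 4 are incomparable: neither 3≤4 nor 4≤3
→ no greatest lower bound exists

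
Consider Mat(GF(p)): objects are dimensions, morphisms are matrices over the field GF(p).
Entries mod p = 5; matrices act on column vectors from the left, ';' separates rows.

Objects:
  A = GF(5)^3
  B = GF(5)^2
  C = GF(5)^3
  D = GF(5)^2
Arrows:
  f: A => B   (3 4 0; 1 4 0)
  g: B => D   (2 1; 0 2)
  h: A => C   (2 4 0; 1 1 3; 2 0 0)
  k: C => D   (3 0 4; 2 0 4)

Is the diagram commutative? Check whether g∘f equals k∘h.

Answer: DOES NOT COMMUTE

Derivation:
Along f;g (path 1):
  e0=[1,0,0] f=>[3,1] g=>[2,2]
  e1=[0,1,0] f=>[4,4] g=>[2,3]
  e2=[0,0,1] f=>[0,0] g=>[0,0]
  result₁ = (2 2 0; 2 3 0)
Along h;k (path 2):
  e0=[1,0,0] h=>[2,1,2] k=>[4,2]
  e1=[0,1,0] h=>[4,1,0] k=>[2,3]
  e2=[0,0,1] h=>[0,3,0] k=>[0,0]
  result₂ = (4 2 0; 2 3 0)
Equal? distinct morphisms ✗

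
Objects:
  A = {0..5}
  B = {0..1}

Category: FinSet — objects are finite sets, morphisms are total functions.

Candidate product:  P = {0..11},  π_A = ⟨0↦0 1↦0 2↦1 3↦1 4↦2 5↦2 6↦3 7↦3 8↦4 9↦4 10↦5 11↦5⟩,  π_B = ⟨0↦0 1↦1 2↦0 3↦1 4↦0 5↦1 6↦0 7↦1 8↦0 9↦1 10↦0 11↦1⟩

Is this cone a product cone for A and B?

Answer: VALID PRODUCT

Work:
|A|·|B| = 6·2 = 12;  |P| = 12
Check the pairing map k ↦ (π_A(k), π_B(k)):
  0 ↦ (0,0)
  1 ↦ (0,1)
  2 ↦ (1,0)
  3 ↦ (1,1)
  4 ↦ (2,0)
  5 ↦ (2,1)
  6 ↦ (3,0)
  7 ↦ (3,1)
  8 ↦ (4,0)
  9 ↦ (4,1)
  10 ↦ (5,0)
  11 ↦ (5,1)
distinct pairs in image: 12 / 12 needed
  → bijection onto A×B; projections well-typed.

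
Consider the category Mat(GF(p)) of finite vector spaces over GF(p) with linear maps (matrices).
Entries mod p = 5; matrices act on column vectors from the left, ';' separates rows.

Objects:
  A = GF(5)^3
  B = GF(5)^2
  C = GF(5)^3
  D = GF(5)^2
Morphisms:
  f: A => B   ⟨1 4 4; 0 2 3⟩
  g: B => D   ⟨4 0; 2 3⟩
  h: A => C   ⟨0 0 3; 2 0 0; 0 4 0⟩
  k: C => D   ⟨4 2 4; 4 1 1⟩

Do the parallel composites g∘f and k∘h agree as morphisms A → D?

1) trace f;g:
  e0=⟨1,0,0⟩ f=>⟨1,0⟩ g=>⟨4,2⟩
  e1=⟨0,1,0⟩ f=>⟨4,2⟩ g=>⟨1,4⟩
  e2=⟨0,0,1⟩ f=>⟨4,3⟩ g=>⟨1,2⟩
  result₁ = ⟨4 1 1; 2 4 2⟩
2) trace h;k:
  e0=⟨1,0,0⟩ h=>⟨0,2,0⟩ k=>⟨4,2⟩
  e1=⟨0,1,0⟩ h=>⟨0,0,4⟩ k=>⟨1,4⟩
  e2=⟨0,0,1⟩ h=>⟨3,0,0⟩ k=>⟨2,2⟩
  result₂ = ⟨4 1 2; 2 4 2⟩
Equal? NO — does not commute

Answer: DOES NOT COMMUTE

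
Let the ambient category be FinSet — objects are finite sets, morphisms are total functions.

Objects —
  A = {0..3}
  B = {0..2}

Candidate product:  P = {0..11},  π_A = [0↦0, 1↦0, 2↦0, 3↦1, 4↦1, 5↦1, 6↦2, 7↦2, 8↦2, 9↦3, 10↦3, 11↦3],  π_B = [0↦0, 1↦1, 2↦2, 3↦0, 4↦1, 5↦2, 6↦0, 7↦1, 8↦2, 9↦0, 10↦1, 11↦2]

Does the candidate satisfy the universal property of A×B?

Answer: VALID PRODUCT

Work:
|A|·|B| = 4·3 = 12;  |P| = 12
Check the pairing map k ↦ (π_A(k), π_B(k)):
  0 ↦ (0,0)
  1 ↦ (0,1)
  2 ↦ (0,2)
  3 ↦ (1,0)
  4 ↦ (1,1)
  5 ↦ (1,2)
  6 ↦ (2,0)
  7 ↦ (2,1)
  8 ↦ (2,2)
  9 ↦ (3,0)
  10 ↦ (3,1)
  11 ↦ (3,2)
distinct pairs in image: 12 / 12 needed
  → bijection onto A×B; projections well-typed.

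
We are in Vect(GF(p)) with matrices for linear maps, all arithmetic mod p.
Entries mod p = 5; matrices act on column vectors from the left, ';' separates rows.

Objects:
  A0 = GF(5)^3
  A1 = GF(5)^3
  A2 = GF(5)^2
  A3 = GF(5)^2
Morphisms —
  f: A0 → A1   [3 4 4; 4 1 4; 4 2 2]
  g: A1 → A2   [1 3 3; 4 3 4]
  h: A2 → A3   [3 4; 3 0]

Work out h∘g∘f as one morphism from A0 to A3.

  e0=⟨1,0,0⟩ f→⟨3,4,4⟩ g→⟨2,0⟩ h→⟨1,1⟩
  e1=⟨0,1,0⟩ f→⟨4,1,2⟩ g→⟨3,2⟩ h→⟨2,4⟩
  e2=⟨0,0,1⟩ f→⟨4,4,2⟩ g→⟨2,1⟩ h→⟨0,1⟩
⟦path⟧: [1 2 0; 1 4 1]

Answer: [1 2 0; 1 4 1]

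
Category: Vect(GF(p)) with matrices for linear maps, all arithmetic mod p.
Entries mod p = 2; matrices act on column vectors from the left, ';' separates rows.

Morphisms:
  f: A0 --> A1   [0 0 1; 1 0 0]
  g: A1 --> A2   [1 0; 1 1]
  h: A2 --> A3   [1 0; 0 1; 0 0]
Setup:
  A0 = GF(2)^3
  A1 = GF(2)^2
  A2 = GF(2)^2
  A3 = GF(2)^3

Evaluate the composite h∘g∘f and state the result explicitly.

  e0=[1,0,0] f-->[0,1] g-->[0,1] h-->[0,1,0]
  e1=[0,1,0] f-->[0,0] g-->[0,0] h-->[0,0,0]
  e2=[0,0,1] f-->[1,0] g-->[1,1] h-->[1,1,0]
⟦path⟧: [0 0 1; 1 0 1; 0 0 0]

Answer: [0 0 1; 1 0 1; 0 0 0]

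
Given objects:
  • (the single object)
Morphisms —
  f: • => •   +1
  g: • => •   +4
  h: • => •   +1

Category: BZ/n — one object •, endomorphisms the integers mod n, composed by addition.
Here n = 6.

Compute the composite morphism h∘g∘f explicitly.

Answer: +0

Trace:
  0 +1≡1 +4≡5 +1≡0  (mod 6)
⟦path⟧: +0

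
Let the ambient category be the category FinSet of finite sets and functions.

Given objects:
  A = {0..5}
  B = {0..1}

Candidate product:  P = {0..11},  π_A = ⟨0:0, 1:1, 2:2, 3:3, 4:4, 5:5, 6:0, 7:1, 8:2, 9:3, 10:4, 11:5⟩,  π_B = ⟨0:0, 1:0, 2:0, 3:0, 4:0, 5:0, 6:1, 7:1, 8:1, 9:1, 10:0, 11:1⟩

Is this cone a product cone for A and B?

|A|·|B| = 6·2 = 12;  |P| = 12
Check the pairing map k ↦ (π_A(k), π_B(k)):
  0 : (0,0)
  1 : (1,0)
  2 : (2,0)
  3 : (3,0)
  4 : (4,0)
  5 : (5,0)
  6 : (0,1)
  7 : (1,1)
  8 : (2,1)
  9 : (3,1)
  10 : (4,0)  ✗ repeats pair of k=4
  11 : (5,1)
distinct pairs in image: 11 / 12 needed
  → (4,0) hit at k=4 and k=10

Answer: NOT A VALID PRODUCT — duplicate pair at indices 4,10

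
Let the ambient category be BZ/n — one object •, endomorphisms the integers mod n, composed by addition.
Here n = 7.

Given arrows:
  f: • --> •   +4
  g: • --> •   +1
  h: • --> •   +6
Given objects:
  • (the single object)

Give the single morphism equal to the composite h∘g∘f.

Answer: +4

Derivation:
  0 +4≡4 +1≡5 +6≡4  (mod 7)
⟦path⟧: +4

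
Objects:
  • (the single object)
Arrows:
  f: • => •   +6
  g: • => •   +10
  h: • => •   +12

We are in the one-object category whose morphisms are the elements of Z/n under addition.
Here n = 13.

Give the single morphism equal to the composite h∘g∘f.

Answer: +2

Derivation:
  0 +6≡6 +10≡3 +12≡2  (mod 13)
result: +2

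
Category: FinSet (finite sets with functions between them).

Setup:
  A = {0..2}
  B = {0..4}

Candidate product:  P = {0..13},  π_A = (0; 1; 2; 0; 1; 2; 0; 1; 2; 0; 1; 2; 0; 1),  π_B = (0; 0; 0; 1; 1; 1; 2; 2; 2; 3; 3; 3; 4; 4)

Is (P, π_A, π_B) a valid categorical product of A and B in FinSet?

|A|·|B| = 3·5 = 15;  |P| = 14
  → cardinalities differ; no bijection possible.

Answer: NOT A VALID PRODUCT — |P|=14 ≠ |A|·|B|=15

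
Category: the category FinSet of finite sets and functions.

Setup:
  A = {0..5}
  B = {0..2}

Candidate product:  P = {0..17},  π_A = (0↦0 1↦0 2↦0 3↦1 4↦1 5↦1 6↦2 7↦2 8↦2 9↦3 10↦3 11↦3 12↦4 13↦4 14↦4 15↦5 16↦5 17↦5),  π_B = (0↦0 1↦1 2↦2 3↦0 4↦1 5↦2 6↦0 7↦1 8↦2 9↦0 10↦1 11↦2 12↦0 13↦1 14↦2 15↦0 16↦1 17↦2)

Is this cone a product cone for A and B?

Answer: VALID PRODUCT

Work:
|A|·|B| = 6·3 = 18;  |P| = 18
Check the pairing map k ↦ (π_A(k), π_B(k)):
  0 ↦ (0,0)
  1 ↦ (0,1)
  2 ↦ (0,2)
  3 ↦ (1,0)
  4 ↦ (1,1)
  5 ↦ (1,2)
  6 ↦ (2,0)
  7 ↦ (2,1)
  8 ↦ (2,2)
  9 ↦ (3,0)
  10 ↦ (3,1)
  11 ↦ (3,2)
  12 ↦ (4,0)
  13 ↦ (4,1)
  14 ↦ (4,2)
  15 ↦ (5,0)
  16 ↦ (5,1)
  17 ↦ (5,2)
distinct pairs in image: 18 / 18 needed
  → bijection onto A×B; projections well-typed.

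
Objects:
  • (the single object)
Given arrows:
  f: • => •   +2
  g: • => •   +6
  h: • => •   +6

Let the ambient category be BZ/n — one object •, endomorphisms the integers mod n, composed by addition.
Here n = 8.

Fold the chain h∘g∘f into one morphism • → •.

  0 +2≡2 +6≡0 +6≡6  (mod 8)
⟦path⟧: +6

Answer: +6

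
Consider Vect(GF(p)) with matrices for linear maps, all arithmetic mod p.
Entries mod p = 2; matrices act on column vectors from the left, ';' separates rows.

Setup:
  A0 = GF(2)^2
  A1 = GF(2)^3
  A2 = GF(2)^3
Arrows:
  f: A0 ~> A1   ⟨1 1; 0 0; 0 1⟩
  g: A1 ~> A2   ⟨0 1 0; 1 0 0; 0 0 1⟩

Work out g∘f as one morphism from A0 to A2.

Answer: ⟨0 0; 1 1; 0 1⟩

Trace:
  e0=(1,0) f~>(1,0,0) g~>(0,1,0)
  e1=(0,1) f~>(1,0,1) g~>(0,1,1)
composite: ⟨0 0; 1 1; 0 1⟩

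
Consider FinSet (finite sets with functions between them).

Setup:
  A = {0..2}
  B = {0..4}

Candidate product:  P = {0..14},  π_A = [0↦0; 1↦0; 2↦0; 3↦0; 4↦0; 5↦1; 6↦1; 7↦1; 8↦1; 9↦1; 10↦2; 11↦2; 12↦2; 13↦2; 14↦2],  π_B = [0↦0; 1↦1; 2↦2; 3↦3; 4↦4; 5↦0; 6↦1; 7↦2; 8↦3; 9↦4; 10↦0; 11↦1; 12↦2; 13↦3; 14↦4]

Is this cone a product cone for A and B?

Answer: VALID PRODUCT

Trace:
|A|·|B| = 3·5 = 15;  |P| = 15
Check the pairing map k ↦ (π_A(k), π_B(k)):
  0 ↦ (0,0)
  1 ↦ (0,1)
  2 ↦ (0,2)
  3 ↦ (0,3)
  4 ↦ (0,4)
  5 ↦ (1,0)
  6 ↦ (1,1)
  7 ↦ (1,2)
  8 ↦ (1,3)
  9 ↦ (1,4)
  10 ↦ (2,0)
  11 ↦ (2,1)
  12 ↦ (2,2)
  13 ↦ (2,3)
  14 ↦ (2,4)
distinct pairs in image: 15 / 15 needed
  → bijection onto A×B; projections well-typed.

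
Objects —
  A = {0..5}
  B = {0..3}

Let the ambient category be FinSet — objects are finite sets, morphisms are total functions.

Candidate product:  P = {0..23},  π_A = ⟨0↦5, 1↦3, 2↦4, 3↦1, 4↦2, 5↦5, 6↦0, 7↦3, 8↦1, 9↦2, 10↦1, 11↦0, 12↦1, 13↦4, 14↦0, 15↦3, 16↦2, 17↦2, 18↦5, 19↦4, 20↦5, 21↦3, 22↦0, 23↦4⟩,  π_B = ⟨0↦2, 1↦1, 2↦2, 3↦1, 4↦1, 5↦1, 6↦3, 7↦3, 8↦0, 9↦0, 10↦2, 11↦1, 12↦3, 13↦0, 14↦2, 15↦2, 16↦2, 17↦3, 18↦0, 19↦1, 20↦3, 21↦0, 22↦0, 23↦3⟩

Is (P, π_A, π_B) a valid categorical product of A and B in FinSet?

Answer: VALID PRODUCT

Work:
|A|·|B| = 6·4 = 24;  |P| = 24
Check the pairing map k ↦ (π_A(k), π_B(k)):
  0 ↦ (5,2)
  1 ↦ (3,1)
  2 ↦ (4,2)
  3 ↦ (1,1)
  4 ↦ (2,1)
  5 ↦ (5,1)
  6 ↦ (0,3)
  7 ↦ (3,3)
  8 ↦ (1,0)
  9 ↦ (2,0)
  10 ↦ (1,2)
  11 ↦ (0,1)
  12 ↦ (1,3)
  13 ↦ (4,0)
  14 ↦ (0,2)
  15 ↦ (3,2)
  16 ↦ (2,2)
  17 ↦ (2,3)
  18 ↦ (5,0)
  19 ↦ (4,1)
  20 ↦ (5,3)
  21 ↦ (3,0)
  22 ↦ (0,0)
  23 ↦ (4,3)
distinct pairs in image: 24 / 24 needed
  → bijection onto A×B; projections well-typed.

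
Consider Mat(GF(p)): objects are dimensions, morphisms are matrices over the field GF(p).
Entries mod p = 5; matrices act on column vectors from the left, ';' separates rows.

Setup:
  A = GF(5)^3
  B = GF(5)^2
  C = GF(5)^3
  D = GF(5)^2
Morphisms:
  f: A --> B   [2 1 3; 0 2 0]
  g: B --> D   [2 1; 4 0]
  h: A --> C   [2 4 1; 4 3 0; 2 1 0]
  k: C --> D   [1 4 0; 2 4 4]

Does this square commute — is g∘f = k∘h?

Answer: DOES NOT COMMUTE

Work:
Path 1 = f;g:
  e0=[1,0,0] f-->[2,0] g-->[4,3]
  e1=[0,1,0] f-->[1,2] g-->[4,4]
  e2=[0,0,1] f-->[3,0] g-->[1,2]
  ⟦path⟧₁ = [4 4 1; 3 4 2]
Path 2 = h;k:
  e0=[1,0,0] h-->[2,4,2] k-->[3,3]
  e1=[0,1,0] h-->[4,3,1] k-->[1,4]
  e2=[0,0,1] h-->[1,0,0] k-->[1,2]
  ⟦path⟧₂ = [3 1 1; 3 4 2]
Equal? differ; not commutative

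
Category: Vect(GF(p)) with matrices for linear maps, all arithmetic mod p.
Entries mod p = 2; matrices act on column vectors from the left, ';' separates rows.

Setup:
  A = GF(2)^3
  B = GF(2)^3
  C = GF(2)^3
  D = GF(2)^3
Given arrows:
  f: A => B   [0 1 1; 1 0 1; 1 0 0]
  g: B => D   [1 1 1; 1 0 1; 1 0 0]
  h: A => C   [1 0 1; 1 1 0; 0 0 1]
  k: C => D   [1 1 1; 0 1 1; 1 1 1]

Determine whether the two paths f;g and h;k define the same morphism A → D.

Answer: DOES NOT COMMUTE

Derivation:
Path 1 = f;g:
  e0=(1,0,0) f=>(0,1,1) g=>(0,1,0)
  e1=(0,1,0) f=>(1,0,0) g=>(1,1,1)
  e2=(0,0,1) f=>(1,1,0) g=>(0,1,1)
  composite₁ = [0 1 0; 1 1 1; 0 1 1]
Path 2 = h;k:
  e0=(1,0,0) h=>(1,1,0) k=>(0,1,0)
  e1=(0,1,0) h=>(0,1,0) k=>(1,1,1)
  e2=(0,0,1) h=>(1,0,1) k=>(0,1,0)
  composite₂ = [0 1 0; 1 1 1; 0 1 0]
Equal? NO — does not commute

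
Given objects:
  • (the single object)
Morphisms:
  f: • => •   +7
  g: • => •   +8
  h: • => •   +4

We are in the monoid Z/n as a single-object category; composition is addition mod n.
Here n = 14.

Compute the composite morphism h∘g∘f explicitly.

  0 +7≡7 +8≡1 +4≡5  (mod 14)
result: +5

Answer: +5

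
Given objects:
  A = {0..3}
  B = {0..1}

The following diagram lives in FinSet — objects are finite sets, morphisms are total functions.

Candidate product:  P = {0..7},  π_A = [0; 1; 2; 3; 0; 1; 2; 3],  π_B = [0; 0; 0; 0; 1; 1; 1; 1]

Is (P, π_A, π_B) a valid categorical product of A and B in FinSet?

Answer: VALID PRODUCT

Work:
|A|·|B| = 4·2 = 8;  |P| = 8
Check the pairing map k ↦ (π_A(k), π_B(k)):
  0 ↦ (0,0)
  1 ↦ (1,0)
  2 ↦ (2,0)
  3 ↦ (3,0)
  4 ↦ (0,1)
  5 ↦ (1,1)
  6 ↦ (2,1)
  7 ↦ (3,1)
distinct pairs in image: 8 / 8 needed
  → bijection onto A×B; projections well-typed.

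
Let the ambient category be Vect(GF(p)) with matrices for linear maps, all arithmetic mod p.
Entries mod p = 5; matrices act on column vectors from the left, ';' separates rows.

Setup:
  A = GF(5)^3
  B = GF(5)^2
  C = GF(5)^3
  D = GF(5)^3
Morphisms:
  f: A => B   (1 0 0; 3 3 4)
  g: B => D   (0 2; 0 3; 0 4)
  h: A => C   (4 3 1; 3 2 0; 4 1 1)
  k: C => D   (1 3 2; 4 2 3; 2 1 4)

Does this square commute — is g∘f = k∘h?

Path 1 = f;g:
  e0=[1,0,0] f=>[1,3] g=>[1,4,2]
  e1=[0,1,0] f=>[0,3] g=>[1,4,2]
  e2=[0,0,1] f=>[0,4] g=>[3,2,1]
  ⟦path⟧₁ = (1 1 3; 4 4 2; 2 2 1)
Path 2 = h;k:
  e0=[1,0,0] h=>[4,3,4] k=>[1,4,2]
  e1=[0,1,0] h=>[3,2,1] k=>[1,4,2]
  e2=[0,0,1] h=>[1,0,1] k=>[3,2,1]
  ⟦path⟧₂ = (1 1 3; 4 4 2; 2 2 1)
Equal? YES — commutes

Answer: COMMUTES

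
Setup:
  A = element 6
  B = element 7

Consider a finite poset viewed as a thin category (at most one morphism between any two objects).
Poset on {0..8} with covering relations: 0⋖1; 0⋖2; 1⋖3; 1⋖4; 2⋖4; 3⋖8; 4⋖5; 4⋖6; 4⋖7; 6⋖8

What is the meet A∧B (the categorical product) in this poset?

Answer: A∧B = 4

Work:
Lower bounds of A=6 and B=7: {0,1,2,4}
  0 ⊑ 4
  1 ⊑ 4
  2 ⊑ 4
  4 ⊑ 4
glb = 4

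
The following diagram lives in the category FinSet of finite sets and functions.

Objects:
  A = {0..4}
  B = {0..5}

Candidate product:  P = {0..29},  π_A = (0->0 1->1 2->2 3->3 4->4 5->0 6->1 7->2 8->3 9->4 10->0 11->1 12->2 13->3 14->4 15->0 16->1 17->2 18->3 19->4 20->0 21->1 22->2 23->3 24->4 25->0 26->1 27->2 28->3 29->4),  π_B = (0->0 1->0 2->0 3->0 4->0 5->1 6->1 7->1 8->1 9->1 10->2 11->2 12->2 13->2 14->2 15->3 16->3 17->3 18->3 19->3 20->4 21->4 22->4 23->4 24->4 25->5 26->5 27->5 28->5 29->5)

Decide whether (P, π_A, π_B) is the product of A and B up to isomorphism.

|A|·|B| = 5·6 = 30;  |P| = 30
Check the pairing map k ↦ (π_A(k), π_B(k)):
  0 -> (0,0)
  1 -> (1,0)
  2 -> (2,0)
  3 -> (3,0)
  4 -> (4,0)
  5 -> (0,1)
  6 -> (1,1)
  7 -> (2,1)
  8 -> (3,1)
  9 -> (4,1)
  10 -> (0,2)
  11 -> (1,2)
  12 -> (2,2)
  13 -> (3,2)
  14 -> (4,2)
  15 -> (0,3)
  16 -> (1,3)
  17 -> (2,3)
  18 -> (3,3)
  19 -> (4,3)
  20 -> (0,4)
  21 -> (1,4)
  22 -> (2,4)
  23 -> (3,4)
  24 -> (4,4)
  25 -> (0,5)
  26 -> (1,5)
  27 -> (2,5)
  28 -> (3,5)
  29 -> (4,5)
distinct pairs in image: 30 / 30 needed
  → bijection onto A×B; projections well-typed.

Answer: VALID PRODUCT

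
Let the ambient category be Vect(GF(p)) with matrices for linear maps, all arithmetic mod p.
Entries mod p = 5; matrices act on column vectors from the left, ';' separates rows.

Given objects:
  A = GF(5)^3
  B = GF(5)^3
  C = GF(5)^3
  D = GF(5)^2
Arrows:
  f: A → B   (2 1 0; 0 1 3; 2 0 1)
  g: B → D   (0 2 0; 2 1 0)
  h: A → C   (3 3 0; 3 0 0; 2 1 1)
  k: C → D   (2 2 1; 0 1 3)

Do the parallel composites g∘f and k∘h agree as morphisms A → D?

Answer: DOES NOT COMMUTE

Trace:
Along f;g (path 1):
  e0=(1,0,0) f→(2,0,2) g→(0,4)
  e1=(0,1,0) f→(1,1,0) g→(2,3)
  e2=(0,0,1) f→(0,3,1) g→(1,3)
  composite₁ = (0 2 1; 4 3 3)
Along h;k (path 2):
  e0=(1,0,0) h→(3,3,2) k→(4,4)
  e1=(0,1,0) h→(3,0,1) k→(2,3)
  e2=(0,0,1) h→(0,0,1) k→(1,3)
  composite₂ = (4 2 1; 4 3 3)
Equal? differ; not commutative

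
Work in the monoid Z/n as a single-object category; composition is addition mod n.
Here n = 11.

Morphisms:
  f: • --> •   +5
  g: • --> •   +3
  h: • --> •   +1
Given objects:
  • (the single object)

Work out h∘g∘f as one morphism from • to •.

Answer: +9

Work:
  0 +5≡5 +3≡8 +1≡9  (mod 11)
⟦path⟧: +9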